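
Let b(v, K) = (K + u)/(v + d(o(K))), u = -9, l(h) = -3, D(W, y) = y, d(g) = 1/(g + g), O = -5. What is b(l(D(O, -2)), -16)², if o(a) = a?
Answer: 640000/9409 ≈ 68.020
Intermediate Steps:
d(g) = 1/(2*g)
b(v, K) = (-9 + K)/(v + 1/(2*K)) (b(v, K) = (K - 9)/(v + 1/(2*K)) = (-9 + K)/(v + 1/(2*K)))
b(l(D(O, -2)), -16)² = (2*(-16)*(-9 - 16)/(1 + 2*(-16)*(-3)))² = (2*(-16)*(-25)/(1 + 96))² = (2*(-16)*(-25)/97)² = (2*(-16)*(1/97)*(-25))² = (800/97)² = 640000/9409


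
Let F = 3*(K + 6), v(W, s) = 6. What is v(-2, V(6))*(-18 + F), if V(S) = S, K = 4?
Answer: 72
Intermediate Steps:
F = 30 (F = 3*(4 + 6) = 3*10 = 30)
v(-2, V(6))*(-18 + F) = 6*(-18 + 30) = 6*12 = 72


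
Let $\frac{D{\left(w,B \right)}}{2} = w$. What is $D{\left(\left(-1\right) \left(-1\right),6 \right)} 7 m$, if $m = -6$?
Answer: $-84$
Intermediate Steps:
$D{\left(w,B \right)} = 2 w$
$D{\left(\left(-1\right) \left(-1\right),6 \right)} 7 m = 2 \left(\left(-1\right) \left(-1\right)\right) 7 \left(-6\right) = 2 \cdot 1 \cdot 7 \left(-6\right) = 2 \cdot 7 \left(-6\right) = 14 \left(-6\right) = -84$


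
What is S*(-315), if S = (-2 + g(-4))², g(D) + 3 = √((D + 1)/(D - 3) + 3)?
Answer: -8955 + 900*√42 ≈ -3122.3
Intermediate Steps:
g(D) = -3 + √(3 + (1 + D)/(-3 + D)) (g(D) = -3 + √((D + 1)/(D - 3) + 3) = -3 + √((1 + D)/(-3 + D) + 3) = -3 + √(3 + (1 + D)/(-3 + D)))
S = (-5 + 2*√42/7)² (S = (-2 + (-3 + 2*√((-2 - 4)/(-3 - 4))))² = (-2 + (-3 + 2*√(-6/(-7))))² = (-2 + (-3 + 2*√(-⅐*(-6))))² = (-2 + (-3 + 2*√(6/7)))² = (-2 + (-3 + 2*(√42/7)))² = (-2 + (-3 + 2*√42/7))² = (-5 + 2*√42/7)² ≈ 9.9122)
S*(-315) = (199/7 - 20*√42/7)*(-315) = -8955 + 900*√42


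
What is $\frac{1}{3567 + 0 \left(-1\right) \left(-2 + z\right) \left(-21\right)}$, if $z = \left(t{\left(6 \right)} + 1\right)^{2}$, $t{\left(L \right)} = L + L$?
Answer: $\frac{1}{3567} \approx 0.00028035$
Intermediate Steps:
$t{\left(L \right)} = 2 L$
$z = 169$ ($z = \left(2 \cdot 6 + 1\right)^{2} = \left(12 + 1\right)^{2} = 13^{2} = 169$)
$\frac{1}{3567 + 0 \left(-1\right) \left(-2 + z\right) \left(-21\right)} = \frac{1}{3567 + 0 \left(-1\right) \left(-2 + 169\right) \left(-21\right)} = \frac{1}{3567 + 0 \cdot 167 \left(-21\right)} = \frac{1}{3567 + 0 \left(-21\right)} = \frac{1}{3567 + 0} = \frac{1}{3567}$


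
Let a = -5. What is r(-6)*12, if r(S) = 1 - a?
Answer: 72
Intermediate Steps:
r(S) = 6 (r(S) = 1 - 1*(-5) = 1 + 5 = 6)
r(-6)*12 = 6*12 = 72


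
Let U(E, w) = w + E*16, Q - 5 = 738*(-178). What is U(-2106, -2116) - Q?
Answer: 95547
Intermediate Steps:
Q = -131359 (Q = 5 + 738*(-178) = 5 - 131364 = -131359)
U(E, w) = w + 16*E
U(-2106, -2116) - Q = (-2116 + 16*(-2106)) - 1*(-131359) = (-2116 - 33696) + 131359 = -35812 + 131359 = 95547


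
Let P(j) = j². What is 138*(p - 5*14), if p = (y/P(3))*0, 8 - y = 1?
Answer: -9660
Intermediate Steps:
y = 7 (y = 8 - 1*1 = 8 - 1 = 7)
p = 0 (p = (7/(3²))*0 = (7/9)*0 = 0)
138*(p - 5*14) = 138*(0 - 5*14) = 138*(0 - 70) = 138*(-70) = -9660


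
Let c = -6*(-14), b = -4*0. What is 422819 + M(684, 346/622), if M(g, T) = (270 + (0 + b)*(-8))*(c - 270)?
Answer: 372599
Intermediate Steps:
b = 0
c = 84
M(g, T) = -50220 (M(g, T) = (270 + (0 + 0)*(-8))*(84 - 270) = (270 + 0*(-8))*(-186) = (270 + 0)*(-186) = 270*(-186) = -50220)
422819 + M(684, 346/622) = 422819 - 50220 = 372599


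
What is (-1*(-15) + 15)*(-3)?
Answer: -90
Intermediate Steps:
(-1*(-15) + 15)*(-3) = (15 + 15)*(-3) = 30*(-3) = -90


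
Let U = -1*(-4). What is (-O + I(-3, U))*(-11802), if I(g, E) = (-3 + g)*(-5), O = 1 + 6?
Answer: -271446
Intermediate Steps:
U = 4
O = 7
I(g, E) = 15 - 5*g
(-O + I(-3, U))*(-11802) = (-1*7 + (15 - 5*(-3)))*(-11802) = (-7 + (15 + 15))*(-11802) = (-7 + 30)*(-11802) = 23*(-11802) = -271446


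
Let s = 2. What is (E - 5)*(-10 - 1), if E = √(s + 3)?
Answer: 55 - 11*√5 ≈ 30.403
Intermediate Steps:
E = √5 (E = √(2 + 3) = √5 ≈ 2.2361)
(E - 5)*(-10 - 1) = (√5 - 5)*(-10 - 1) = (-5 + √5)*(-11) = 55 - 11*√5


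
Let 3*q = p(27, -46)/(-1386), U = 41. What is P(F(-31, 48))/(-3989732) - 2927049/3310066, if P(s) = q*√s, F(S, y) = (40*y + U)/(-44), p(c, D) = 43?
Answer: -2927049/3310066 + 43*I*√21571/364964724432 ≈ -0.88429 + 1.7304e-8*I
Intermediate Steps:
F(S, y) = -41/44 - 10*y/11 (F(S, y) = (40*y + 41)/(-44) = (41 + 40*y)*(-1/44) = -41/44 - 10*y/11)
q = -43/4158 (q = (43/(-1386))/3 = (43*(-1/1386))/3 = (⅓)*(-43/1386) = -43/4158 ≈ -0.010342)
P(s) = -43*√s/4158
P(F(-31, 48))/(-3989732) - 2927049/3310066 = -43*√(-41/44 - 10/11*48)/4158/(-3989732) - 2927049/3310066 = -43*√(-41/44 - 480/11)/4158*(-1/3989732) - 2927049*1/3310066 = -43*I*√21571/91476*(-1/3989732) - 2927049/3310066 = 43*I*√21571/364964724432 - 2927049/3310066 = -2927049/3310066 + 43*I*√21571/364964724432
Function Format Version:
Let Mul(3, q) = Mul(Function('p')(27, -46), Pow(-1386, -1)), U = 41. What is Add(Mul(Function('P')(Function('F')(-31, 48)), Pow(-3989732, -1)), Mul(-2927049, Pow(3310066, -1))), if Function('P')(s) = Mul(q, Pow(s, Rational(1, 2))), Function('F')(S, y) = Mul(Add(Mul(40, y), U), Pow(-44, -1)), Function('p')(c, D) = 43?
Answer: Add(Rational(-2927049, 3310066), Mul(Rational(43, 364964724432), I, Pow(21571, Rational(1, 2)))) ≈ Add(-0.88429, Mul(1.7304e-8, I))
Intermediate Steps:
Function('F')(S, y) = Add(Rational(-41, 44), Mul(Rational(-10, 11), y)) (Function('F')(S, y) = Mul(Add(Mul(40, y), 41), Pow(-44, -1)) = Mul(Add(41, Mul(40, y)), Rational(-1, 44)) = Add(Rational(-41, 44), Mul(Rational(-10, 11), y)))
q = Rational(-43, 4158) (q = Mul(Rational(1, 3), Mul(43, Pow(-1386, -1))) = Mul(Rational(1, 3), Mul(43, Rational(-1, 1386))) = Mul(Rational(1, 3), Rational(-43, 1386)) = Rational(-43, 4158) ≈ -0.010342)
Function('P')(s) = Mul(Rational(-43, 4158), Pow(s, Rational(1, 2)))
Add(Mul(Function('P')(Function('F')(-31, 48)), Pow(-3989732, -1)), Mul(-2927049, Pow(3310066, -1))) = Add(Mul(Mul(Rational(-43, 4158), Pow(Add(Rational(-41, 44), Mul(Rational(-10, 11), 48)), Rational(1, 2))), Pow(-3989732, -1)), Mul(-2927049, Pow(3310066, -1))) = Add(Mul(Mul(Rational(-43, 4158), Pow(Add(Rational(-41, 44), Rational(-480, 11)), Rational(1, 2))), Rational(-1, 3989732)), Mul(-2927049, Rational(1, 3310066))) = Add(Mul(Mul(Rational(-43, 4158), Pow(Rational(-1961, 44), Rational(1, 2))), Rational(-1, 3989732)), Rational(-2927049, 3310066)) = Add(Mul(Mul(Rational(-43, 4158), Mul(Rational(1, 22), I, Pow(21571, Rational(1, 2)))), Rational(-1, 3989732)), Rational(-2927049, 3310066)) = Add(Mul(Mul(Rational(-43, 91476), I, Pow(21571, Rational(1, 2))), Rational(-1, 3989732)), Rational(-2927049, 3310066)) = Add(Mul(Rational(43, 364964724432), I, Pow(21571, Rational(1, 2))), Rational(-2927049, 3310066)) = Add(Rational(-2927049, 3310066), Mul(Rational(43, 364964724432), I, Pow(21571, Rational(1, 2))))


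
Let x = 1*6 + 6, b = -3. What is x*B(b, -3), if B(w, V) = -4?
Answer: -48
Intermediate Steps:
x = 12 (x = 6 + 6 = 12)
x*B(b, -3) = 12*(-4) = -48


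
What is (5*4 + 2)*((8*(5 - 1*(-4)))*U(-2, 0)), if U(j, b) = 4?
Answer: 6336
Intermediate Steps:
(5*4 + 2)*((8*(5 - 1*(-4)))*U(-2, 0)) = (5*4 + 2)*((8*(5 - 1*(-4)))*4) = (20 + 2)*((8*(5 + 4))*4) = 22*((8*9)*4) = 22*(72*4) = 22*288 = 6336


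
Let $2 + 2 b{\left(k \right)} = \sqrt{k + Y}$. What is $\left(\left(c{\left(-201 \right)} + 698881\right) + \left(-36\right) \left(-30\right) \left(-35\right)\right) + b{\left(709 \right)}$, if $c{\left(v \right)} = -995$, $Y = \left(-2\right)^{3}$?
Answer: $660085 + \frac{\sqrt{701}}{2} \approx 6.601 \cdot 10^{5}$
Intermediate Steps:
$Y = -8$
$b{\left(k \right)} = -1 + \frac{\sqrt{-8 + k}}{2}$ ($b{\left(k \right)} = -1 + \frac{\sqrt{k - 8}}{2} = -1 + \frac{\sqrt{-8 + k}}{2}$)
$\left(\left(c{\left(-201 \right)} + 698881\right) + \left(-36\right) \left(-30\right) \left(-35\right)\right) + b{\left(709 \right)} = \left(\left(-995 + 698881\right) + \left(-36\right) \left(-30\right) \left(-35\right)\right) - \left(1 - \frac{\sqrt{-8 + 709}}{2}\right) = \left(697886 + 1080 \left(-35\right)\right) - \left(1 - \frac{\sqrt{701}}{2}\right) = \left(697886 - 37800\right) - \left(1 - \frac{\sqrt{701}}{2}\right) = 660086 - \left(1 - \frac{\sqrt{701}}{2}\right) = 660085 + \frac{\sqrt{701}}{2}$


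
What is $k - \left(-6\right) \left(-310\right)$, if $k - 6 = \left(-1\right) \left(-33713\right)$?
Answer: $31859$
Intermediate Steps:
$k = 33719$ ($k = 6 - -33713 = 6 + 33713 = 33719$)
$k - \left(-6\right) \left(-310\right) = 33719 - \left(-6\right) \left(-310\right) = 33719 - 1860 = 31859$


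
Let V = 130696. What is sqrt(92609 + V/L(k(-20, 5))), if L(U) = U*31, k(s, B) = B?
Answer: sqrt(2336305)/5 ≈ 305.70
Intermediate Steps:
L(U) = 31*U
sqrt(92609 + V/L(k(-20, 5))) = sqrt(92609 + 130696/((31*5))) = sqrt(92609 + 130696/155) = sqrt(92609 + 130696*(1/155)) = sqrt(92609 + 4216/5) = sqrt(467261/5) = sqrt(2336305)/5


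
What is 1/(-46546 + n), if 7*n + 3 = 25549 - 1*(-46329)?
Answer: -7/253947 ≈ -2.7565e-5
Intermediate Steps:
n = 71875/7 (n = -3/7 + (25549 - 1*(-46329))/7 = -3/7 + (25549 + 46329)/7 = -3/7 + (1/7)*71878 = -3/7 + 71878/7 = 71875/7 ≈ 10268.)
1/(-46546 + n) = 1/(-46546 + 71875/7) = 1/(-253947/7) = -7/253947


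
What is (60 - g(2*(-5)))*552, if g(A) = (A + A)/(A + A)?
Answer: 32568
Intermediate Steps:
g(A) = 1 (g(A) = (2*A)/((2*A)) = (2*A)*(1/(2*A)) = 1)
(60 - g(2*(-5)))*552 = (60 - 1*1)*552 = (60 - 1)*552 = 59*552 = 32568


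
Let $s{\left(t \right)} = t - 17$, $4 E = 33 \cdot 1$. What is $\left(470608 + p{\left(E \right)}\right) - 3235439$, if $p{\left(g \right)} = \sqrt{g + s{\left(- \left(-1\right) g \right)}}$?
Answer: $-2764831 + \frac{i \sqrt{2}}{2} \approx -2.7648 \cdot 10^{6} + 0.70711 i$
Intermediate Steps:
$E = \frac{33}{4}$ ($E = \frac{33 \cdot 1}{4} = \frac{1}{4} \cdot 33 = \frac{33}{4} \approx 8.25$)
$s{\left(t \right)} = -17 + t$
$p{\left(g \right)} = \sqrt{-17 + 2 g}$ ($p{\left(g \right)} = \sqrt{g - \left(17 - g\right)} = \sqrt{g + \left(-17 + g\right)} = \sqrt{-17 + 2 g}$)
$\left(470608 + p{\left(E \right)}\right) - 3235439 = \left(470608 + \sqrt{-17 + 2 \cdot \frac{33}{4}}\right) - 3235439 = \left(470608 + \sqrt{-17 + \frac{33}{2}}\right) - 3235439 = \left(470608 + \sqrt{- \frac{1}{2}}\right) - 3235439 = \left(470608 + \frac{i \sqrt{2}}{2}\right) - 3235439 = -2764831 + \frac{i \sqrt{2}}{2}$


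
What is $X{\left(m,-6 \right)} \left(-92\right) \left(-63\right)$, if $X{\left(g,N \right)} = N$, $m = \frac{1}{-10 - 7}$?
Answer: $-34776$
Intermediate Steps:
$m = - \frac{1}{17}$ ($m = \frac{1}{-17} = - \frac{1}{17} \approx -0.058824$)
$X{\left(m,-6 \right)} \left(-92\right) \left(-63\right) = \left(-6\right) \left(-92\right) \left(-63\right) = 552 \left(-63\right) = -34776$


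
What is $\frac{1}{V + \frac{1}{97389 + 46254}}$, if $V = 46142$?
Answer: $\frac{143643}{6627975307} \approx 2.1672 \cdot 10^{-5}$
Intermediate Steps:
$\frac{1}{V + \frac{1}{97389 + 46254}} = \frac{1}{46142 + \frac{1}{97389 + 46254}} = \frac{1}{46142 + \frac{1}{143643}} = \frac{1}{\frac{6627975307}{143643}} = \frac{143643}{6627975307}$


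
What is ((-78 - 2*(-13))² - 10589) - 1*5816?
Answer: -13701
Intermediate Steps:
((-78 - 2*(-13))² - 10589) - 1*5816 = ((-78 + 26)² - 10589) - 5816 = ((-52)² - 10589) - 5816 = (2704 - 10589) - 5816 = -7885 - 5816 = -13701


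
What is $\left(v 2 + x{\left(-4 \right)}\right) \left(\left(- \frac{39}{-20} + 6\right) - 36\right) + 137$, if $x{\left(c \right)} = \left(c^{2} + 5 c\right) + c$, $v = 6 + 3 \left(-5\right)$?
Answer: $\frac{8663}{10} \approx 866.3$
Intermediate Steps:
$v = -9$ ($v = 6 - 15 = -9$)
$x{\left(c \right)} = c^{2} + 6 c$
$\left(v 2 + x{\left(-4 \right)}\right) \left(\left(- \frac{39}{-20} + 6\right) - 36\right) + 137 = \left(\left(-9\right) 2 - 4 \left(6 - 4\right)\right) \left(\left(- \frac{39}{-20} + 6\right) - 36\right) + 137 = \left(-18 - 8\right) \left(\left(\left(-39\right) \left(- \frac{1}{20}\right) + 6\right) - 36\right) + 137 = \left(-18 - 8\right) \left(\left(\frac{39}{20} + 6\right) - 36\right) + 137 = - 26 \left(\frac{159}{20} - 36\right) + 137 = \left(-26\right) \left(- \frac{561}{20}\right) + 137 = \frac{7293}{10} + 137 = \frac{8663}{10}$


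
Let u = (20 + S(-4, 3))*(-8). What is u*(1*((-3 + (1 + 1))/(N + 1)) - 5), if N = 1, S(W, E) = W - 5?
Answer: 484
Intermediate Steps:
S(W, E) = -5 + W
u = -88 (u = (20 + (-5 - 4))*(-8) = (20 - 9)*(-8) = 11*(-8) = -88)
u*(1*((-3 + (1 + 1))/(N + 1)) - 5) = -88*(1*((-3 + (1 + 1))/(1 + 1)) - 5) = -88*(1*((-3 + 2)/2) - 5) = -88*(1*(-1*½) - 5) = -88*(1*(-½) - 5) = -88*(-½ - 5) = -88*(-11/2) = 484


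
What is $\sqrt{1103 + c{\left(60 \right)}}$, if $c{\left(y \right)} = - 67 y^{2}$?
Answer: $i \sqrt{240097} \approx 490.0 i$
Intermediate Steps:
$\sqrt{1103 + c{\left(60 \right)}} = \sqrt{1103 - 67 \cdot 60^{2}} = \sqrt{1103 - 241200} = \sqrt{-240097} = i \sqrt{240097}$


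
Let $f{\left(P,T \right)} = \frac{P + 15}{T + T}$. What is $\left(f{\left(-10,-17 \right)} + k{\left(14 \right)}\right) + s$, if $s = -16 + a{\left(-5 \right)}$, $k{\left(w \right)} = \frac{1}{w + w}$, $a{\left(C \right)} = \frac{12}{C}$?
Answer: $- \frac{44057}{2380} \approx -18.511$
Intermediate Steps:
$f{\left(P,T \right)} = \frac{15 + P}{2 T}$
$k{\left(w \right)} = \frac{1}{2 w}$
$s = - \frac{92}{5}$ ($s = -16 + \frac{12}{-5} = -16 + 12 \left(- \frac{1}{5}\right) = -16 - \frac{12}{5} = - \frac{92}{5} \approx -18.4$)
$\left(f{\left(-10,-17 \right)} + k{\left(14 \right)}\right) + s = \left(\frac{15 - 10}{2 \left(-17\right)} + \frac{1}{2 \cdot 14}\right) - \frac{92}{5} = \left(\frac{1}{2} \left(- \frac{1}{17}\right) 5 + \frac{1}{2} \cdot \frac{1}{14}\right) - \frac{92}{5} = \left(- \frac{5}{34} + \frac{1}{28}\right) - \frac{92}{5} = - \frac{53}{476} - \frac{92}{5} = - \frac{44057}{2380}$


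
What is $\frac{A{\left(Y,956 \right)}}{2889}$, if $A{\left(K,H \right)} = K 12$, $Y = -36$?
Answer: $- \frac{16}{107} \approx -0.14953$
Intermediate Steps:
$A{\left(K,H \right)} = 12 K$
$\frac{A{\left(Y,956 \right)}}{2889} = \frac{12 \left(-36\right)}{2889} = \left(-432\right) \frac{1}{2889} = - \frac{16}{107}$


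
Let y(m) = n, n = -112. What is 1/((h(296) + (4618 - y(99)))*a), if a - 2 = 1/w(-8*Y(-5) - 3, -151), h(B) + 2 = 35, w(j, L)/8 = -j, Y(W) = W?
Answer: 296/2814933 ≈ 0.00010515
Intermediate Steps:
y(m) = -112
w(j, L) = -8*j (w(j, L) = 8*(-j) = -8*j)
h(B) = 33 (h(B) = -2 + 35 = 33)
a = 591/296 (a = 2 + 1/(-8*(-8*(-5) - 3)) = 2 + 1/(-8*(40 - 3)) = 2 + 1/(-8*37) = 2 + 1/(-296) = 2 - 1/296 = 591/296 ≈ 1.9966)
1/((h(296) + (4618 - y(99)))*a) = 1/((33 + (4618 - 1*(-112)))*(591/296)) = (296/591)/(33 + (4618 + 112)) = (296/591)/(33 + 4730) = (296/591)/4763 = (1/4763)*(296/591) = 296/2814933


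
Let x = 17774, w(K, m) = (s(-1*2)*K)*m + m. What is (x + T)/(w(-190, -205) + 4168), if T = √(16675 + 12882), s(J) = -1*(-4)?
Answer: 17774/159763 + √29557/159763 ≈ 0.11233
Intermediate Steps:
s(J) = 4
w(K, m) = m + 4*K*m (w(K, m) = (4*K)*m + m = 4*K*m + m = m + 4*K*m)
T = √29557 ≈ 171.92
(x + T)/(w(-190, -205) + 4168) = (17774 + √29557)/(-205*(1 + 4*(-190)) + 4168) = (17774 + √29557)/(-205*(1 - 760) + 4168) = (17774 + √29557)/(-205*(-759) + 4168) = (17774 + √29557)/(155595 + 4168) = (17774 + √29557)/159763 = (17774 + √29557)*(1/159763) = 17774/159763 + √29557/159763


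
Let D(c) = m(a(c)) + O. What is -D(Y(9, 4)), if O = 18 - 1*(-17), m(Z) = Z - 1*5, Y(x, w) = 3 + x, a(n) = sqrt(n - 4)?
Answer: -30 - 2*sqrt(2) ≈ -32.828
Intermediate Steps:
a(n) = sqrt(-4 + n)
m(Z) = -5 + Z (m(Z) = Z - 5 = -5 + Z)
O = 35 (O = 18 + 17 = 35)
D(c) = 30 + sqrt(-4 + c) (D(c) = (-5 + sqrt(-4 + c)) + 35 = 30 + sqrt(-4 + c))
-D(Y(9, 4)) = -(30 + sqrt(-4 + (3 + 9))) = -(30 + sqrt(-4 + 12)) = -(30 + sqrt(8)) = -(30 + 2*sqrt(2)) = -30 - 2*sqrt(2)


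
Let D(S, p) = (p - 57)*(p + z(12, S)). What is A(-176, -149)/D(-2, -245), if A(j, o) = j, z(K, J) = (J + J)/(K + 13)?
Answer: -2200/925479 ≈ -0.0023771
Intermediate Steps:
z(K, J) = 2*J/(13 + K) (z(K, J) = (2*J)/(13 + K) = 2*J/(13 + K))
D(S, p) = (-57 + p)*(p + 2*S/25) (D(S, p) = (p - 57)*(p + 2*S/(13 + 12)) = (-57 + p)*(p + 2*S/25))
A(-176, -149)/D(-2, -245) = -176/((-245)² - 57*(-245) - 114/25*(-2) + (2/25)*(-2)*(-245)) = -176/(60025 + 13965 + 228/25 + 196/5) = -176/1850958/25 = -176*25/1850958 = -2200/925479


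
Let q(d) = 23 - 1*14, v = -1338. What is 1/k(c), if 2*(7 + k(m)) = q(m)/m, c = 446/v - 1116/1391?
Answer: -9478/103903 ≈ -0.091220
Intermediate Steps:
q(d) = 9 (q(d) = 23 - 14 = 9)
c = -4739/4173 (c = 446/(-1338) - 1116/1391 = 446*(-1/1338) - 1116*1/1391 = -1/3 - 1116/1391 = -4739/4173 ≈ -1.1356)
k(m) = -7 + 9/(2*m) (k(m) = -7 + (9/m)/2 = -7 + 9/(2*m))
1/k(c) = 1/(-7 + 9/(2*(-4739/4173))) = 1/(-7 + (9/2)*(-4173/4739)) = 1/(-7 - 37557/9478) = 1/(-103903/9478) = -9478/103903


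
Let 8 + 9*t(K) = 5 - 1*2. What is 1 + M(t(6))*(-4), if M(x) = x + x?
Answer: 49/9 ≈ 5.4444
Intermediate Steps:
t(K) = -5/9 (t(K) = -8/9 + (5 - 1*2)/9 = -8/9 + (5 - 2)/9 = -8/9 + (1/9)*3 = -8/9 + 1/3 = -5/9)
M(x) = 2*x
1 + M(t(6))*(-4) = 1 + (2*(-5/9))*(-4) = 1 - 10/9*(-4) = 1 + 40/9 = 49/9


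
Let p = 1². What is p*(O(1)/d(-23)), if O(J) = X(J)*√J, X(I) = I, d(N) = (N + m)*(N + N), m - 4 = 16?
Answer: 1/138 ≈ 0.0072464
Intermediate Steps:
m = 20 (m = 4 + 16 = 20)
d(N) = 2*N*(20 + N) (d(N) = (N + 20)*(N + N) = (20 + N)*(2*N) = 2*N*(20 + N))
p = 1
O(J) = J^(3/2) (O(J) = J*√J = J^(3/2))
p*(O(1)/d(-23)) = 1*(1^(3/2)/((2*(-23)*(20 - 23)))) = 1*(1/(2*(-23)*(-3))) = 1*(1/138) = 1/138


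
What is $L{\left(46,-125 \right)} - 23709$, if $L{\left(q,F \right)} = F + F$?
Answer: $-23959$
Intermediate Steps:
$L{\left(q,F \right)} = 2 F$
$L{\left(46,-125 \right)} - 23709 = 2 \left(-125\right) - 23709 = -250 - 23709 = -23959$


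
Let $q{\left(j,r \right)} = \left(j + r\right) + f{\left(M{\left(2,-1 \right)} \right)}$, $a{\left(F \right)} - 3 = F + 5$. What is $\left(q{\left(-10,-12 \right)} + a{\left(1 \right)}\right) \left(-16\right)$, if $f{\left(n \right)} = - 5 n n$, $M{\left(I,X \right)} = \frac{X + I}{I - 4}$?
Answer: $228$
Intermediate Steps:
$a{\left(F \right)} = 8 + F$ ($a{\left(F \right)} = 3 + \left(F + 5\right) = 3 + \left(5 + F\right) = 8 + F$)
$M{\left(I,X \right)} = \frac{I + X}{-4 + I}$
$f{\left(n \right)} = - 5 n^{2}$
$q{\left(j,r \right)} = - \frac{5}{4} + j + r$ ($q{\left(j,r \right)} = \left(j + r\right) - 5 \left(\frac{2 - 1}{-4 + 2}\right)^{2} = \left(j + r\right) - 5 \left(\frac{1}{-2} \cdot 1\right)^{2} = \left(j + r\right) - 5 \left(\left(- \frac{1}{2}\right) 1\right)^{2} = \left(j + r\right) - 5 \left(- \frac{1}{2}\right)^{2} = \left(j + r\right) - \frac{5}{4} = - \frac{5}{4} + j + r$)
$\left(q{\left(-10,-12 \right)} + a{\left(1 \right)}\right) \left(-16\right) = \left(\left(- \frac{5}{4} - 10 - 12\right) + \left(8 + 1\right)\right) \left(-16\right) = \left(- \frac{93}{4} + 9\right) \left(-16\right) = \left(- \frac{57}{4}\right) \left(-16\right) = 228$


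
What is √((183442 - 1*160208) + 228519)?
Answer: √251753 ≈ 501.75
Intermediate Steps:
√((183442 - 1*160208) + 228519) = √((183442 - 160208) + 228519) = √(23234 + 228519) = √251753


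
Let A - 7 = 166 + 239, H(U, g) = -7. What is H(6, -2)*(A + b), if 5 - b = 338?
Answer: -553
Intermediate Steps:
A = 412 (A = 7 + (166 + 239) = 7 + 405 = 412)
b = -333 (b = 5 - 1*338 = 5 - 338 = -333)
H(6, -2)*(A + b) = -7*(412 - 333) = -7*79 = -553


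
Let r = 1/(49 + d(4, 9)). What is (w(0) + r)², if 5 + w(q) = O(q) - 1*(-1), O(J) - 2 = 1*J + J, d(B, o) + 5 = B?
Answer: 9025/2304 ≈ 3.9171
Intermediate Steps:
d(B, o) = -5 + B
O(J) = 2 + 2*J (O(J) = 2 + (1*J + J) = 2 + (J + J) = 2 + 2*J)
w(q) = -2 + 2*q (w(q) = -5 + ((2 + 2*q) - 1*(-1)) = -5 + ((2 + 2*q) + 1) = -5 + (3 + 2*q) = -2 + 2*q)
r = 1/48 (r = 1/(49 + (-5 + 4)) = 1/(49 - 1) = 1/48 ≈ 0.020833)
(w(0) + r)² = ((-2 + 2*0) + 1/48)² = ((-2 + 0) + 1/48)² = (-2 + 1/48)² = (-95/48)² = 9025/2304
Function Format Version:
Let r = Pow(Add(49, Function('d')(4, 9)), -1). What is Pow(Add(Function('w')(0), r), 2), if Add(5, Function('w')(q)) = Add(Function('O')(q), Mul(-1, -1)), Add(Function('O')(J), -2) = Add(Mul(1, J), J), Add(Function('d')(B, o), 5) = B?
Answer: Rational(9025, 2304) ≈ 3.9171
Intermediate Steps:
Function('d')(B, o) = Add(-5, B)
Function('O')(J) = Add(2, Mul(2, J)) (Function('O')(J) = Add(2, Add(Mul(1, J), J)) = Add(2, Add(J, J)) = Add(2, Mul(2, J)))
Function('w')(q) = Add(-2, Mul(2, q)) (Function('w')(q) = Add(-5, Add(Add(2, Mul(2, q)), Mul(-1, -1))) = Add(-5, Add(Add(2, Mul(2, q)), 1)) = Add(-5, Add(3, Mul(2, q))) = Add(-2, Mul(2, q)))
r = Rational(1, 48) (r = Pow(Add(49, Add(-5, 4)), -1) = Pow(Add(49, -1), -1) = Pow(48, -1) = Rational(1, 48) ≈ 0.020833)
Pow(Add(Function('w')(0), r), 2) = Pow(Add(Add(-2, Mul(2, 0)), Rational(1, 48)), 2) = Pow(Add(Add(-2, 0), Rational(1, 48)), 2) = Pow(Add(-2, Rational(1, 48)), 2) = Pow(Rational(-95, 48), 2) = Rational(9025, 2304)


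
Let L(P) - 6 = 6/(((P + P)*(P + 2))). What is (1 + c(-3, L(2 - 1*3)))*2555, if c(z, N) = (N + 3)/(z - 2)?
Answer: -511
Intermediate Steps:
L(P) = 6 + 3/(P*(2 + P)) (L(P) = 6 + 6/(((P + P)*(P + 2))) = 6 + 6/(((2*P)*(2 + P))) = 6 + 6/((2*P*(2 + P))) = 6 + 6*(1/(2*P*(2 + P))) = 6 + 3/(P*(2 + P)))
c(z, N) = (3 + N)/(-2 + z)
(1 + c(-3, L(2 - 1*3)))*2555 = (1 + (3 + 3*(1 + 2*(2 - 1*3)**2 + 4*(2 - 1*3))/((2 - 1*3)*(2 + (2 - 1*3))))/(-2 - 3))*2555 = (1 + (3 + 3*(1 + 2*(2 - 3)**2 + 4*(2 - 3))/((2 - 3)*(2 + (2 - 3))))/(-5))*2555 = (1 - (3 + 3*(1 + 2*(-1)**2 + 4*(-1))/(-1*(2 - 1)))/5)*2555 = (1 - (3 + 3*(-1)*(1 + 2*1 - 4)/1)/5)*2555 = (1 - (3 + 3*(-1)*1*(1 + 2 - 4))/5)*2555 = (1 - (3 + 3*(-1)*1*(-1))/5)*2555 = (1 - (3 + 3)/5)*2555 = (1 - 1/5*6)*2555 = (1 - 6/5)*2555 = -1/5*2555 = -511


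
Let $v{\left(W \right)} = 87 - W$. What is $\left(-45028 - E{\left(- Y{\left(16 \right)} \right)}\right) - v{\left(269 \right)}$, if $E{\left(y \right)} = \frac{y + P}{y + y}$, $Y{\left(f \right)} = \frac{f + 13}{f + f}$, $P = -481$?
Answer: $- \frac{2616489}{58} \approx -45112.0$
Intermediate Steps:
$Y{\left(f \right)} = \frac{13 + f}{2 f}$
$E{\left(y \right)} = \frac{-481 + y}{2 y}$ ($E{\left(y \right)} = \frac{y - 481}{y + y} = \frac{-481 + y}{2 y}$)
$\left(-45028 - E{\left(- Y{\left(16 \right)} \right)}\right) - v{\left(269 \right)} = \left(-45028 - \frac{-481 - \frac{13 + 16}{2 \cdot 16}}{2 \left(- \frac{13 + 16}{2 \cdot 16}\right)}\right) - \left(87 - 269\right) = \left(-45028 - \frac{-481 - \frac{1}{2} \cdot \frac{1}{16} \cdot 29}{2 \left(- \frac{29}{2 \cdot 16}\right)}\right) - \left(87 - 269\right) = \left(-45028 - \frac{-481 - \frac{29}{32}}{2 \left(\left(-1\right) \frac{29}{32}\right)}\right) - -182 = \left(-45028 - \frac{-481 - \frac{29}{32}}{2 \left(- \frac{29}{32}\right)}\right) + 182 = \left(-45028 - \frac{1}{2} \left(- \frac{32}{29}\right) \left(- \frac{15421}{32}\right)\right) + 182 = \left(-45028 - \frac{15421}{58}\right) + 182 = - \frac{2627045}{58} + 182 = - \frac{2616489}{58}$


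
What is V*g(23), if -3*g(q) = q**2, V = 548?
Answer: -289892/3 ≈ -96631.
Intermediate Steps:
g(q) = -q**2/3
V*g(23) = 548*(-1/3*23**2) = 548*(-1/3*529) = 548*(-529/3) = -289892/3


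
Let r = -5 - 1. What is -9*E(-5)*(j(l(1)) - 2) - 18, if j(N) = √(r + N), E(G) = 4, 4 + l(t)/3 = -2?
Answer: 54 - 72*I*√6 ≈ 54.0 - 176.36*I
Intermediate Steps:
l(t) = -18 (l(t) = -12 + 3*(-2) = -12 - 6 = -18)
r = -6
j(N) = √(-6 + N)
-9*E(-5)*(j(l(1)) - 2) - 18 = -36*(√(-6 - 18) - 2) - 18 = -36*(√(-24) - 2) - 18 = -36*(2*I*√6 - 2) - 18 = -36*(-2 + 2*I*√6) - 18 = -9*(-8 + 8*I*√6) - 18 = (72 - 72*I*√6) - 18 = 54 - 72*I*√6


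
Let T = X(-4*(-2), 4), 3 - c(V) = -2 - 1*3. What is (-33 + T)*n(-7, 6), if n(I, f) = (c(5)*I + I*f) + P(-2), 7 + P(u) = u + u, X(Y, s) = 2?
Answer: 3379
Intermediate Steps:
c(V) = 8 (c(V) = 3 - (-2 - 1*3) = 3 - (-2 - 3) = 3 - 1*(-5) = 3 + 5 = 8)
P(u) = -7 + 2*u (P(u) = -7 + (u + u) = -7 + 2*u)
T = 2
n(I, f) = -11 + 8*I + I*f (n(I, f) = (8*I + I*f) + (-7 + 2*(-2)) = (8*I + I*f) + (-7 - 4) = (8*I + I*f) - 11 = -11 + 8*I + I*f)
(-33 + T)*n(-7, 6) = (-33 + 2)*(-11 + 8*(-7) - 7*6) = -31*(-11 - 56 - 42) = -31*(-109) = 3379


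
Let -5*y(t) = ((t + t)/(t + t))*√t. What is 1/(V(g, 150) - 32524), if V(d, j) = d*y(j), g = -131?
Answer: -16262/528853805 - 131*√6/1057707610 ≈ -3.1053e-5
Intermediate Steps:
y(t) = -√t/5 (y(t) = -(t + t)/(t + t)*√t/5 = -(2*t)/((2*t))*√t/5 = -(2*t)*(1/(2*t))*√t/5 = -√t/5)
V(d, j) = -d*√j/5 (V(d, j) = d*(-√j/5) = -d*√j/5)
1/(V(g, 150) - 32524) = 1/(-⅕*(-131)*√150 - 32524) = 1/(-⅕*(-131)*5*√6 - 32524) = 1/(131*√6 - 32524) = 1/(-32524 + 131*√6)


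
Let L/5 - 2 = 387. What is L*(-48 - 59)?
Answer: -208115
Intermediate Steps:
L = 1945 (L = 10 + 5*387 = 10 + 1935 = 1945)
L*(-48 - 59) = 1945*(-48 - 59) = 1945*(-107) = -208115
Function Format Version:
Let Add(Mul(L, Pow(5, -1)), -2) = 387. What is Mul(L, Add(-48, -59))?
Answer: -208115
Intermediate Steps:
L = 1945 (L = Add(10, Mul(5, 387)) = Add(10, 1935) = 1945)
Mul(L, Add(-48, -59)) = Mul(1945, Add(-48, -59)) = Mul(1945, -107) = -208115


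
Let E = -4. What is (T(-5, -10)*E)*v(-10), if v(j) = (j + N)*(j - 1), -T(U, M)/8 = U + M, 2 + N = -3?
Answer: -79200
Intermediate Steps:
N = -5 (N = -2 - 3 = -5)
T(U, M) = -8*M - 8*U (T(U, M) = -8*(U + M) = -8*(M + U) = -8*M - 8*U)
v(j) = (-1 + j)*(-5 + j) (v(j) = (j - 5)*(j - 1) = (-5 + j)*(-1 + j) = (-1 + j)*(-5 + j))
(T(-5, -10)*E)*v(-10) = ((-8*(-10) - 8*(-5))*(-4))*(5 + (-10)² - 6*(-10)) = ((80 + 40)*(-4))*(5 + 100 + 60) = (120*(-4))*165 = -480*165 = -79200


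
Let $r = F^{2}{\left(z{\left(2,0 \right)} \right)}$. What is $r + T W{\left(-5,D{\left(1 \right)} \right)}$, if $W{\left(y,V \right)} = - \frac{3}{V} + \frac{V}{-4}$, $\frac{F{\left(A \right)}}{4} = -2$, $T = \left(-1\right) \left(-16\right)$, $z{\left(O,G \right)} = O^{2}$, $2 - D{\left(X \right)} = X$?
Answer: $12$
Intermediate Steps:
$D{\left(X \right)} = 2 - X$
$T = 16$
$F{\left(A \right)} = -8$ ($F{\left(A \right)} = 4 \left(-2\right) = -8$)
$W{\left(y,V \right)} = - \frac{3}{V} - \frac{V}{4}$ ($W{\left(y,V \right)} = - \frac{3}{V} + V \left(- \frac{1}{4}\right) = - \frac{3}{V} - \frac{V}{4}$)
$r = 64$ ($r = \left(-8\right)^{2} = 64$)
$r + T W{\left(-5,D{\left(1 \right)} \right)} = 64 + 16 \left(- \frac{3}{2 - 1} - \frac{2 - 1}{4}\right) = 64 + 16 \left(- \frac{3}{1} - \frac{1}{4}\right) = 64 + 16 \left(\left(-3\right) 1 - \frac{1}{4}\right) = 64 + 16 \left(-3 - \frac{1}{4}\right) = 64 + 16 \left(- \frac{13}{4}\right) = 64 - 52 = 12$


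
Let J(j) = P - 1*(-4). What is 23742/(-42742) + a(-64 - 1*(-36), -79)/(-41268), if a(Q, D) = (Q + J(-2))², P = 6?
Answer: -41401386/73494869 ≈ -0.56332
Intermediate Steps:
J(j) = 10 (J(j) = 6 - 1*(-4) = 6 + 4 = 10)
a(Q, D) = (10 + Q)² (a(Q, D) = (Q + 10)² = (10 + Q)²)
23742/(-42742) + a(-64 - 1*(-36), -79)/(-41268) = 23742/(-42742) + (10 + (-64 - 1*(-36)))²/(-41268) = 23742*(-1/42742) + (10 + (-64 + 36))²*(-1/41268) = -11871/21371 + (10 - 28)²*(-1/41268) = -11871/21371 + (-18)²*(-1/41268) = -11871/21371 + 324*(-1/41268) = -11871/21371 - 27/3439 = -41401386/73494869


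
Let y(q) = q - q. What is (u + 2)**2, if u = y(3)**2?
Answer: 4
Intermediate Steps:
y(q) = 0
u = 0 (u = 0**2 = 0)
(u + 2)**2 = (0 + 2)**2 = 2**2 = 4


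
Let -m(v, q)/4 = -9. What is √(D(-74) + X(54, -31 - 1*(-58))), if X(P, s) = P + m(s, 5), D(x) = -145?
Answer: I*√55 ≈ 7.4162*I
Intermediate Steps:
m(v, q) = 36 (m(v, q) = -4*(-9) = 36)
X(P, s) = 36 + P (X(P, s) = P + 36 = 36 + P)
√(D(-74) + X(54, -31 - 1*(-58))) = √(-145 + (36 + 54)) = √(-145 + 90) = √(-55) = I*√55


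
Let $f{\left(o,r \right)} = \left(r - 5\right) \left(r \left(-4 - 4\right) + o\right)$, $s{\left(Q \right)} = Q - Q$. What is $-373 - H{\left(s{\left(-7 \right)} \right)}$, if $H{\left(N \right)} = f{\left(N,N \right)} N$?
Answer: $-373$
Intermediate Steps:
$s{\left(Q \right)} = 0$
$f{\left(o,r \right)} = \left(-5 + r\right) \left(o - 8 r\right)$ ($f{\left(o,r \right)} = \left(-5 + r\right) \left(r \left(-8\right) + o\right) = \left(-5 + r\right) \left(- 8 r + o\right) = \left(-5 + r\right) \left(o - 8 r\right)$)
$H{\left(N \right)} = N \left(- 7 N^{2} + 35 N\right)$ ($H{\left(N \right)} = \left(- 8 N^{2} - 5 N + 40 N + N N\right) N = \left(- 8 N^{2} - 5 N + 40 N + N^{2}\right) N = \left(- 7 N^{2} + 35 N\right) N = N \left(- 7 N^{2} + 35 N\right)$)
$-373 - H{\left(s{\left(-7 \right)} \right)} = -373 - 7 \cdot 0^{2} \left(5 - 0\right) = -373 - 7 \cdot 0 \left(5 + 0\right) = -373 - 7 \cdot 0 \cdot 5 = -373 - 0 = -373 + 0 = -373$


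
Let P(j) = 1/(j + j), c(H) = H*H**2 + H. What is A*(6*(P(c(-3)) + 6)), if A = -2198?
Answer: -394541/5 ≈ -78908.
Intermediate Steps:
c(H) = H + H**3 (c(H) = H**3 + H = H + H**3)
P(j) = 1/(2*j)
A*(6*(P(c(-3)) + 6)) = -13188*(1/(2*(-3 + (-3)**3)) + 6) = -13188*(1/(2*(-3 - 27)) + 6) = -13188*((1/2)/(-30) + 6) = -13188*((1/2)*(-1/30) + 6) = -13188*(-1/60 + 6) = -13188*359/60 = -2198*359/10 = -394541/5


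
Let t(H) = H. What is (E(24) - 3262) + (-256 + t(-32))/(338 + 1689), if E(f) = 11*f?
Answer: -6077234/2027 ≈ -2998.1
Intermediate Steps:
(E(24) - 3262) + (-256 + t(-32))/(338 + 1689) = (11*24 - 3262) + (-256 - 32)/(338 + 1689) = (264 - 3262) - 288/2027 = -2998 - 288*1/2027 = -2998 - 288/2027 = -6077234/2027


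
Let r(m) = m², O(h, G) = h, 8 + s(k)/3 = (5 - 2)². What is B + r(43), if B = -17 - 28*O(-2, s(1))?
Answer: 1888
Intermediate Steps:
s(k) = 3 (s(k) = -24 + 3*(5 - 2)² = -24 + 3*3² = -24 + 3*9 = -24 + 27 = 3)
B = 39 (B = -17 - 28*(-2) = -17 + 56 = 39)
B + r(43) = 39 + 43² = 39 + 1849 = 1888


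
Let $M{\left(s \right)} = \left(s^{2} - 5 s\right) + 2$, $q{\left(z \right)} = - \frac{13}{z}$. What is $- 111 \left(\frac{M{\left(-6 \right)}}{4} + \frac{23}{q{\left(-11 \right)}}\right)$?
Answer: $- \frac{52614}{13} \approx -4047.2$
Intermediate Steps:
$M{\left(s \right)} = 2 + s^{2} - 5 s$
$- 111 \left(\frac{M{\left(-6 \right)}}{4} + \frac{23}{q{\left(-11 \right)}}\right) = - 111 \left(\frac{2 + \left(-6\right)^{2} - -30}{4} + \frac{23}{\left(-13\right) \frac{1}{-11}}\right) = - 111 \left(\left(2 + 36 + 30\right) \frac{1}{4} + \frac{23}{\left(-13\right) \left(- \frac{1}{11}\right)}\right) = - 111 \left(68 \cdot \frac{1}{4} + \frac{23}{\frac{13}{11}}\right) = - 111 \left(17 + 23 \cdot \frac{11}{13}\right) = - 111 \left(17 + \frac{253}{13}\right) = \left(-111\right) \frac{474}{13} = - \frac{52614}{13}$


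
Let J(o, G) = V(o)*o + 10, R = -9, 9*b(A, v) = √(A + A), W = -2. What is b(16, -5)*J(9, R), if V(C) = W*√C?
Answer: -176*√2/9 ≈ -27.656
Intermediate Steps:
b(A, v) = √2*√A/9 (b(A, v) = √(A + A)/9 = √(2*A)/9 = (√2*√A)/9 = √2*√A/9)
V(C) = -2*√C
J(o, G) = 10 - 2*o^(3/2) (J(o, G) = (-2*√o)*o + 10 = -2*o^(3/2) + 10 = 10 - 2*o^(3/2))
b(16, -5)*J(9, R) = (√2*√16/9)*(10 - 2*9^(3/2)) = ((⅑)*√2*4)*(10 - 2*27) = (4*√2/9)*(10 - 54) = (4*√2/9)*(-44) = -176*√2/9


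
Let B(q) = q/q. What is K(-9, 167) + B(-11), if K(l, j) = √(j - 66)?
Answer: 1 + √101 ≈ 11.050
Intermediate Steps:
B(q) = 1
K(l, j) = √(-66 + j)
K(-9, 167) + B(-11) = √(-66 + 167) + 1 = √101 + 1 = 1 + √101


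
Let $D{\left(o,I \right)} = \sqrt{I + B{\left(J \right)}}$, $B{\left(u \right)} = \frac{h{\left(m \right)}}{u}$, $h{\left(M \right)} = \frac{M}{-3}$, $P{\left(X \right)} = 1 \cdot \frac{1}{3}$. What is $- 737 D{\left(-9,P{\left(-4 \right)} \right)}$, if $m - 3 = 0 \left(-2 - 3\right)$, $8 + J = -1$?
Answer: $- \frac{1474}{3} \approx -491.33$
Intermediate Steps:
$P{\left(X \right)} = \frac{1}{3}$ ($P{\left(X \right)} = 1 \cdot \frac{1}{3} = \frac{1}{3}$)
$J = -9$ ($J = -8 - 1 = -9$)
$m = 3$ ($m = 3 + 0 \left(-2 - 3\right) = 3 + 0 \left(-5\right) = 3 + 0 = 3$)
$h{\left(M \right)} = - \frac{M}{3}$ ($h{\left(M \right)} = M \left(- \frac{1}{3}\right) = - \frac{M}{3}$)
$B{\left(u \right)} = - \frac{1}{u}$ ($B{\left(u \right)} = \frac{\left(- \frac{1}{3}\right) 3}{u} = - \frac{1}{u}$)
$D{\left(o,I \right)} = \sqrt{\frac{1}{9} + I}$ ($D{\left(o,I \right)} = \sqrt{I - \frac{1}{-9}} = \sqrt{I - - \frac{1}{9}} = \sqrt{I + \frac{1}{9}} = \sqrt{\frac{1}{9} + I}$)
$- 737 D{\left(-9,P{\left(-4 \right)} \right)} = - 737 \frac{\sqrt{1 + 9 \cdot \frac{1}{3}}}{3} = - 737 \frac{\sqrt{1 + 3}}{3} = - 737 \frac{\sqrt{4}}{3} = - 737 \cdot \frac{1}{3} \cdot 2 = \left(-737\right) \frac{2}{3} = - \frac{1474}{3}$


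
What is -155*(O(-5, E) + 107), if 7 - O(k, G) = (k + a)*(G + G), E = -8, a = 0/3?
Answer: -5270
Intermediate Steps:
a = 0 (a = 0*(⅓) = 0)
O(k, G) = 7 - 2*G*k (O(k, G) = 7 - (k + 0)*(G + G) = 7 - k*2*G = 7 - 2*G*k)
-155*(O(-5, E) + 107) = -155*((7 - 2*(-8)*(-5)) + 107) = -155*((7 - 80) + 107) = -155*(-73 + 107) = -155*34 = -5270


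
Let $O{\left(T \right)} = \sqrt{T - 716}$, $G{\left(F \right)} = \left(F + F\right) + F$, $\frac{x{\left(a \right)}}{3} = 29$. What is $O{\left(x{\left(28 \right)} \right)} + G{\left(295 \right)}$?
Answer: $885 + i \sqrt{629} \approx 885.0 + 25.08 i$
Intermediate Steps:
$x{\left(a \right)} = 87$ ($x{\left(a \right)} = 3 \cdot 29 = 87$)
$G{\left(F \right)} = 3 F$ ($G{\left(F \right)} = 2 F + F = 3 F$)
$O{\left(T \right)} = \sqrt{-716 + T}$
$O{\left(x{\left(28 \right)} \right)} + G{\left(295 \right)} = \sqrt{-716 + 87} + 3 \cdot 295 = \sqrt{-629} + 885 = i \sqrt{629} + 885 = 885 + i \sqrt{629}$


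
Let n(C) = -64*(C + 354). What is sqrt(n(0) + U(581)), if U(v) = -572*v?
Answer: 2*I*sqrt(88747) ≈ 595.81*I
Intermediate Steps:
n(C) = -22656 - 64*C (n(C) = -64*(354 + C) = -22656 - 64*C)
sqrt(n(0) + U(581)) = sqrt((-22656 - 64*0) - 572*581) = sqrt((-22656 + 0) - 332332) = sqrt(-22656 - 332332) = sqrt(-354988) = 2*I*sqrt(88747)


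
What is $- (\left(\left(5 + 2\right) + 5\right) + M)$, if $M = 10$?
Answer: $-22$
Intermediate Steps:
$- (\left(\left(5 + 2\right) + 5\right) + M) = - (\left(\left(5 + 2\right) + 5\right) + 10) = - (\left(7 + 5\right) + 10) = - (12 + 10) = \left(-1\right) 22 = -22$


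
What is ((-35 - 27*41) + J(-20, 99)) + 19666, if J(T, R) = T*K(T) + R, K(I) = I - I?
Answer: 18623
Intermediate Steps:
K(I) = 0
J(T, R) = R (J(T, R) = T*0 + R = 0 + R = R)
((-35 - 27*41) + J(-20, 99)) + 19666 = ((-35 - 27*41) + 99) + 19666 = ((-35 - 1107) + 99) + 19666 = (-1142 + 99) + 19666 = -1043 + 19666 = 18623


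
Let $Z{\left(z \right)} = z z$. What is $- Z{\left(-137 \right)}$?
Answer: $-18769$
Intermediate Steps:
$Z{\left(z \right)} = z^{2}$
$- Z{\left(-137 \right)} = - \left(-137\right)^{2} = \left(-1\right) 18769 = -18769$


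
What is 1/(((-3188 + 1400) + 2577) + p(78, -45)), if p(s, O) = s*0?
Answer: 1/789 ≈ 0.0012674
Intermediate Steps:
p(s, O) = 0
1/(((-3188 + 1400) + 2577) + p(78, -45)) = 1/(((-3188 + 1400) + 2577) + 0) = 1/((-1788 + 2577) + 0) = 1/(789 + 0) = 1/789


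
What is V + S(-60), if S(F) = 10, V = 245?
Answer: 255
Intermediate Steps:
V + S(-60) = 245 + 10 = 255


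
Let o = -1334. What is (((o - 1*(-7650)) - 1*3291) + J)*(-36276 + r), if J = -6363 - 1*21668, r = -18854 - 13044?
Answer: 1704759044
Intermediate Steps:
r = -31898
J = -28031 (J = -6363 - 21668 = -28031)
(((o - 1*(-7650)) - 1*3291) + J)*(-36276 + r) = (((-1334 - 1*(-7650)) - 1*3291) - 28031)*(-36276 - 31898) = (((-1334 + 7650) - 3291) - 28031)*(-68174) = ((6316 - 3291) - 28031)*(-68174) = (3025 - 28031)*(-68174) = -25006*(-68174) = 1704759044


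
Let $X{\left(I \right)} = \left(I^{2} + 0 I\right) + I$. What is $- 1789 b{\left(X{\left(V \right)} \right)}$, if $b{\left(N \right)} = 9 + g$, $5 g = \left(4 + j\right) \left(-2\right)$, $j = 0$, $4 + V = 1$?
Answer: $- \frac{66193}{5} \approx -13239.0$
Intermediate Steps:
$V = -3$ ($V = -4 + 1 = -3$)
$g = - \frac{8}{5}$ ($g = \frac{\left(4 + 0\right) \left(-2\right)}{5} = \frac{4 \left(-2\right)}{5} = \frac{1}{5} \left(-8\right) = - \frac{8}{5} \approx -1.6$)
$X{\left(I \right)} = I + I^{2}$ ($X{\left(I \right)} = \left(I^{2} + 0\right) + I = I^{2} + I = I + I^{2}$)
$b{\left(N \right)} = \frac{37}{5}$ ($b{\left(N \right)} = 9 - \frac{8}{5} = \frac{37}{5}$)
$- 1789 b{\left(X{\left(V \right)} \right)} = \left(-1789\right) \frac{37}{5} = - \frac{66193}{5}$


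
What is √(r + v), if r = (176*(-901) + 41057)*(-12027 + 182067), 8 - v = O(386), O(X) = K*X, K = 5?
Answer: I*√19982932682 ≈ 1.4136e+5*I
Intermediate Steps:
O(X) = 5*X
v = -1922 (v = 8 - 5*386 = 8 - 1*1930 = 8 - 1930 = -1922)
r = -19982930760 (r = (-158576 + 41057)*170040 = -117519*170040 = -19982930760)
√(r + v) = √(-19982930760 - 1922) = √(-19982932682) = I*√19982932682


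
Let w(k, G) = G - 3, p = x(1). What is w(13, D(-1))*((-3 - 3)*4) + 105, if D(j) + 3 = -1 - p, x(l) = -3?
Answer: 201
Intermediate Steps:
p = -3
D(j) = -1 (D(j) = -3 + (-1 - 1*(-3)) = -3 + (-1 + 3) = -3 + 2 = -1)
w(k, G) = -3 + G
w(13, D(-1))*((-3 - 3)*4) + 105 = (-3 - 1)*((-3 - 3)*4) + 105 = -(-24)*4 + 105 = -4*(-24) + 105 = 96 + 105 = 201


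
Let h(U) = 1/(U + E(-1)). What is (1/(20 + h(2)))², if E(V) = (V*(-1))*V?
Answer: 1/441 ≈ 0.0022676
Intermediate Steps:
E(V) = -V² (E(V) = (-V)*V = -V²)
h(U) = 1/(-1 + U) (h(U) = 1/(U - 1*(-1)²) = 1/(U - 1*1) = 1/(U - 1) = 1/(-1 + U))
(1/(20 + h(2)))² = (1/(20 + 1/(-1 + 2)))² = (1/(20 + 1/1))² = (1/(20 + 1))² = (1/21)² = 1/441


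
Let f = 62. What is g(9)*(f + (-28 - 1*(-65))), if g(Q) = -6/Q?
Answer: -66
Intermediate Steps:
g(9)*(f + (-28 - 1*(-65))) = (-6/9)*(62 + (-28 - 1*(-65))) = (-6*1/9)*(62 + (-28 + 65)) = -2*(62 + 37)/3 = -2/3*99 = -66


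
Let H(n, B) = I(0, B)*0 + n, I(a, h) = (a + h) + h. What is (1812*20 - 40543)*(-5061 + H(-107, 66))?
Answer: 22237904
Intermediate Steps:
I(a, h) = a + 2*h
H(n, B) = n (H(n, B) = (0 + 2*B)*0 + n = (2*B)*0 + n = 0 + n = n)
(1812*20 - 40543)*(-5061 + H(-107, 66)) = (1812*20 - 40543)*(-5061 - 107) = (36240 - 40543)*(-5168) = -4303*(-5168) = 22237904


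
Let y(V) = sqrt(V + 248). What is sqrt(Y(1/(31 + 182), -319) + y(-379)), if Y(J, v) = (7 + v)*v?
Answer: sqrt(99528 + I*sqrt(131)) ≈ 315.48 + 0.018*I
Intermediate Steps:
y(V) = sqrt(248 + V)
Y(J, v) = v*(7 + v)
sqrt(Y(1/(31 + 182), -319) + y(-379)) = sqrt(-319*(7 - 319) + sqrt(248 - 379)) = sqrt(-319*(-312) + sqrt(-131)) = sqrt(99528 + I*sqrt(131))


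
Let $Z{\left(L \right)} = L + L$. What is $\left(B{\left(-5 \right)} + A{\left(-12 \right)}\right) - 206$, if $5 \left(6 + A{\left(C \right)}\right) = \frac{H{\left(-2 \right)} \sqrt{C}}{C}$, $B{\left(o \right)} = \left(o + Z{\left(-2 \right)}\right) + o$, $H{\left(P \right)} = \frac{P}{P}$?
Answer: $-226 - \frac{i \sqrt{3}}{30} \approx -226.0 - 0.057735 i$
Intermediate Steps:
$H{\left(P \right)} = 1$
$Z{\left(L \right)} = 2 L$
$B{\left(o \right)} = -4 + 2 o$ ($B{\left(o \right)} = \left(o + 2 \left(-2\right)\right) + o = \left(o - 4\right) + o = \left(-4 + o\right) + o = -4 + 2 o$)
$A{\left(C \right)} = -6 + \frac{1}{5 \sqrt{C}}$ ($A{\left(C \right)} = -6 + \frac{1 \sqrt{C} \frac{1}{C}}{5} = -6 + \frac{\sqrt{C} \frac{1}{C}}{5} = -6 + \frac{1}{5 \sqrt{C}}$)
$\left(B{\left(-5 \right)} + A{\left(-12 \right)}\right) - 206 = \left(\left(-4 + 2 \left(-5\right)\right) - \left(6 - \frac{1}{5 \cdot 2 i \sqrt{3}}\right)\right) - 206 = \left(\left(-4 - 10\right) - \left(6 - \frac{\left(- \frac{1}{6}\right) i \sqrt{3}}{5}\right)\right) - 206 = \left(-14 - \left(6 + \frac{i \sqrt{3}}{30}\right)\right) - 206 = \left(-20 - \frac{i \sqrt{3}}{30}\right) - 206 = -226 - \frac{i \sqrt{3}}{30}$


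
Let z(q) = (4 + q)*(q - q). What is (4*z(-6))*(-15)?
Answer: 0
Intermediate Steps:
z(q) = 0 (z(q) = (4 + q)*0 = 0)
(4*z(-6))*(-15) = (4*0)*(-15) = 0*(-15) = 0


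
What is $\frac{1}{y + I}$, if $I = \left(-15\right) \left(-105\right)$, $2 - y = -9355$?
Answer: $\frac{1}{10932} \approx 9.1475 \cdot 10^{-5}$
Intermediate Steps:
$y = 9357$ ($y = 2 - -9355 = 2 + 9355 = 9357$)
$I = 1575$
$\frac{1}{y + I} = \frac{1}{9357 + 1575} = \frac{1}{10932}$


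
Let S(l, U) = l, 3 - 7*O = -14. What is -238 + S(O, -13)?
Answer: -1649/7 ≈ -235.57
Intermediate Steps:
O = 17/7 (O = 3/7 - 1/7*(-14) = 3/7 + 2 = 17/7 ≈ 2.4286)
-238 + S(O, -13) = -238 + 17/7 = -1649/7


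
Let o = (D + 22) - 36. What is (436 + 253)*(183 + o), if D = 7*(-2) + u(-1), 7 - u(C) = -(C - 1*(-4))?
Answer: 113685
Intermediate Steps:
u(C) = 11 + C (u(C) = 7 - (-1)*(C - 1*(-4)) = 7 - (-1)*(C + 4) = 7 - (-1)*(4 + C) = 7 - (-4 - C) = 7 + (4 + C) = 11 + C)
D = -4 (D = 7*(-2) + (11 - 1) = -14 + 10 = -4)
o = -18 (o = (-4 + 22) - 36 = 18 - 36 = -18)
(436 + 253)*(183 + o) = (436 + 253)*(183 - 18) = 689*165 = 113685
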